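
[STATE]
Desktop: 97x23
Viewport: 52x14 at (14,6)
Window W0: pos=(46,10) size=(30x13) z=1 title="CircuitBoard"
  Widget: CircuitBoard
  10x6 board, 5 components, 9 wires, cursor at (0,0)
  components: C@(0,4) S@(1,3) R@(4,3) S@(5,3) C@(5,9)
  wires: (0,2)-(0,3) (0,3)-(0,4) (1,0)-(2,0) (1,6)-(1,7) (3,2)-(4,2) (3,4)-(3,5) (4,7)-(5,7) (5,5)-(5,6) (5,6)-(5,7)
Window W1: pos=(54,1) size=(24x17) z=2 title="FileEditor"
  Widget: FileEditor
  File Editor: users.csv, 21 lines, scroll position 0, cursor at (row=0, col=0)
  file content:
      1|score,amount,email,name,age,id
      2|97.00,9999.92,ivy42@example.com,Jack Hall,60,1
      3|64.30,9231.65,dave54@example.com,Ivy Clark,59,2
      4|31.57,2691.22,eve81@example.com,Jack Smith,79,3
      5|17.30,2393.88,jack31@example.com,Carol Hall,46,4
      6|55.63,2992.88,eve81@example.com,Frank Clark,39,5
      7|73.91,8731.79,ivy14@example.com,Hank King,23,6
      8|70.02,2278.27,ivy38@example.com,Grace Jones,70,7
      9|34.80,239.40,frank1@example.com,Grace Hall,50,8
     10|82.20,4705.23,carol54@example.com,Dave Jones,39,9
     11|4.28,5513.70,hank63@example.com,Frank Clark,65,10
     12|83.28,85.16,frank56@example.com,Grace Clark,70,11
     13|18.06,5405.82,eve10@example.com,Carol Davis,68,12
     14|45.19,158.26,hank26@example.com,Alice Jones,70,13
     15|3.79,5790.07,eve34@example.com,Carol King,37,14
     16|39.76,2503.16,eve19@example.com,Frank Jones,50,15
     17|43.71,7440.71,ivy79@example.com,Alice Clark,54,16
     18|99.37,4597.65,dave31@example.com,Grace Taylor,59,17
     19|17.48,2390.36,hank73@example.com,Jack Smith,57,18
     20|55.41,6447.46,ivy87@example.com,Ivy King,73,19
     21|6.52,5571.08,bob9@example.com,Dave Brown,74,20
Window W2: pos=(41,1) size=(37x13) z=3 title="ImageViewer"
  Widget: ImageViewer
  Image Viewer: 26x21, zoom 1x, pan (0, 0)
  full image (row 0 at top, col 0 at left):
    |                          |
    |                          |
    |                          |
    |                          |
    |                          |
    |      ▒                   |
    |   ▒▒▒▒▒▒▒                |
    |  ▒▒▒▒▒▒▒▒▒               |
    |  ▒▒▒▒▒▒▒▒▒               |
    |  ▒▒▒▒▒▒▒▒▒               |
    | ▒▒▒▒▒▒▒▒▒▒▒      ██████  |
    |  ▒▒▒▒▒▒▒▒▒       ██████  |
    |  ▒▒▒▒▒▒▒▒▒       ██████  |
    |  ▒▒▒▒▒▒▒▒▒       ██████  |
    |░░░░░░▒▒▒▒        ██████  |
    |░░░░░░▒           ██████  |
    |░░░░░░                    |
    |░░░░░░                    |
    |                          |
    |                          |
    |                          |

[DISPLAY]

                           ┃                        
                           ┃                        
                           ┃                        
                           ┃      ▒                 
                           ┃   ▒▒▒▒▒▒▒              
                           ┃  ▒▒▒▒▒▒▒▒▒             
                           ┃  ▒▒▒▒▒▒▒▒▒             
                           ┗━━━━━━━━━━━━━━━━━━━━━━━━
                                ┃0  [.] ┃4.28,5513.7
                                ┃       ┃83.28,85.16
                                ┃1   ·  ┃18.06,5405.
                                ┃    │  ┗━━━━━━━━━━━
                                ┃2   ·              
                                ┃                   


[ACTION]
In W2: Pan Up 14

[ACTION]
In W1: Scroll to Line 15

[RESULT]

                           ┃                        
                           ┃                        
                           ┃                        
                           ┃      ▒                 
                           ┃   ▒▒▒▒▒▒▒              
                           ┃  ▒▒▒▒▒▒▒▒▒             
                           ┃  ▒▒▒▒▒▒▒▒▒             
                           ┗━━━━━━━━━━━━━━━━━━━━━━━━
                                ┃0  [.] ┃17.48,2390.
                                ┃       ┃55.41,6447.
                                ┃1   ·  ┃6.52,5571.0
                                ┃    │  ┗━━━━━━━━━━━
                                ┃2   ·              
                                ┃                   


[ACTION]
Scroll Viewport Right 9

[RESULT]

                  ┃                                 
                  ┃                                 
                  ┃                                 
                  ┃      ▒                          
                  ┃   ▒▒▒▒▒▒▒                       
                  ┃  ▒▒▒▒▒▒▒▒▒                      
                  ┃  ▒▒▒▒▒▒▒▒▒                      
                  ┗━━━━━━━━━━━━━━━━━━━━━━━━━━━━━━━━━
                       ┃0  [.] ┃17.48,2390.36,hank73
                       ┃       ┃55.41,6447.46,ivy87@
                       ┃1   ·  ┃6.52,5571.08,bob9@ex
                       ┃    │  ┗━━━━━━━━━━━━━━━━━━━━
                       ┃2   ·                       
                       ┃                            


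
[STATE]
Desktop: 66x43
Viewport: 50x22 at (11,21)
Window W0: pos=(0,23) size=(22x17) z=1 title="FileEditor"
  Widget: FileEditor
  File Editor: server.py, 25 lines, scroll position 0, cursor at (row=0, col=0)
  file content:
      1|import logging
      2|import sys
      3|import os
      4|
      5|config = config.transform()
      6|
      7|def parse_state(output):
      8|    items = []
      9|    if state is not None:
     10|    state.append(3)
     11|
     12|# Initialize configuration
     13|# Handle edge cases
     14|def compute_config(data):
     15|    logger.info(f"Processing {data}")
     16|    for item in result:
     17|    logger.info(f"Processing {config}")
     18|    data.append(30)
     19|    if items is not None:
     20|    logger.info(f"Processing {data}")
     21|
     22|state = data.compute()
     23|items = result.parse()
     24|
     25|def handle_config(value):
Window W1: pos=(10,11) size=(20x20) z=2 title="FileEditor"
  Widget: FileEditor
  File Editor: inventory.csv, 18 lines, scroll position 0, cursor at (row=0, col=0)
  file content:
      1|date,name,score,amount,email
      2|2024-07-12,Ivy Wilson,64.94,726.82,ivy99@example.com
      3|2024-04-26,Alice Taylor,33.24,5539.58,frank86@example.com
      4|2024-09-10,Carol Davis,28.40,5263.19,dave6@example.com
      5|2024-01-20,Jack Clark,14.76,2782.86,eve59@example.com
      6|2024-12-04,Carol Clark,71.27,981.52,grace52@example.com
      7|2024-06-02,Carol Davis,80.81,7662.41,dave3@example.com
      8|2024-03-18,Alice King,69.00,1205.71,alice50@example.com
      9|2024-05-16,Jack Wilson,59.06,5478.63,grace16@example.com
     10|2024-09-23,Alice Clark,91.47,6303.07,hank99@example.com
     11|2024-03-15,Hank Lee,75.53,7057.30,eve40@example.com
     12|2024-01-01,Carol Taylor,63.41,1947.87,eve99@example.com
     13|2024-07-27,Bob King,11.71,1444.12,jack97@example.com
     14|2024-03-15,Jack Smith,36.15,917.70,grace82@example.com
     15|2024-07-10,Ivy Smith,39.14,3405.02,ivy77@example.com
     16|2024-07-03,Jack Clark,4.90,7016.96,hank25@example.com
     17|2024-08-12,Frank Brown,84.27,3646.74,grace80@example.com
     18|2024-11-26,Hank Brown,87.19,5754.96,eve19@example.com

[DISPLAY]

2024-03-18,Alice ░┃                               
2024-05-16,Jack W░┃                               
2024-09-23,Alice ░┃                               
2024-03-15,Hank L░┃                               
2024-01-01,Carol ░┃                               
2024-07-27,Bob Ki░┃                               
2024-03-15,Jack S░┃                               
2024-07-10,Ivy Sm░┃                               
2024-07-03,Jack C▼┃                               
━━━━━━━━━━━━━━━━━━┛                               
         ░┃                                       
state(out░┃                                       
= []     ░┃                                       
te is not░┃                                       
append(3)░┃                                       
         ░┃                                       
ze config░┃                                       
dge cases▼┃                                       
━━━━━━━━━━┛                                       
                                                  
                                                  
                                                  


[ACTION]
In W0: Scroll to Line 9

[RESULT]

2024-03-18,Alice ░┃                               
2024-05-16,Jack W░┃                               
2024-09-23,Alice ░┃                               
2024-03-15,Hank L░┃                               
2024-01-01,Carol ░┃                               
2024-07-27,Bob Ki░┃                               
2024-03-15,Jack S░┃                               
2024-07-10,Ivy Sm░┃                               
2024-07-03,Jack C▼┃                               
━━━━━━━━━━━━━━━━━━┛                               
e_config(░┃                                       
.info(f"P░┃                                       
em in res░┃                                       
.info(f"P█┃                                       
ppend(30)░┃                                       
ms is not░┃                                       
.info(f"P░┃                                       
         ▼┃                                       
━━━━━━━━━━┛                                       
                                                  
                                                  
                                                  


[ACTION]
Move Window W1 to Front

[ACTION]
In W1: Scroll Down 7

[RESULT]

2024-09-23,Alice ░┃                               
2024-03-15,Hank L░┃                               
2024-01-01,Carol ░┃                               
2024-07-27,Bob Ki░┃                               
2024-03-15,Jack S░┃                               
2024-07-10,Ivy Sm░┃                               
2024-07-03,Jack C░┃                               
2024-08-12,Frank █┃                               
2024-11-26,Hank B▼┃                               
━━━━━━━━━━━━━━━━━━┛                               
e_config(░┃                                       
.info(f"P░┃                                       
em in res░┃                                       
.info(f"P█┃                                       
ppend(30)░┃                                       
ms is not░┃                                       
.info(f"P░┃                                       
         ▼┃                                       
━━━━━━━━━━┛                                       
                                                  
                                                  
                                                  


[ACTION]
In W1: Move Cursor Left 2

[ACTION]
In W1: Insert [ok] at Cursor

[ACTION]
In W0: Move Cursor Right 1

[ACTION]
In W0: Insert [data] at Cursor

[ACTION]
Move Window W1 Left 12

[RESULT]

,Alice ░┃                                         
,Hank L░┃                                         
,Carol ░┃━┓                                       
,Bob Ki░┃ ┃                                       
,Jack S░┃─┨                                       
,Ivy Sm░┃▲┃                                       
,Jack C░┃░┃                                       
,Frank █┃░┃                                       
,Hank B▼┃░┃                                       
━━━━━━━━┛░┃                                       
e_config(░┃                                       
.info(f"P░┃                                       
em in res░┃                                       
.info(f"P█┃                                       
ppend(30)░┃                                       
ms is not░┃                                       
.info(f"P░┃                                       
         ▼┃                                       
━━━━━━━━━━┛                                       
                                                  
                                                  
                                                  


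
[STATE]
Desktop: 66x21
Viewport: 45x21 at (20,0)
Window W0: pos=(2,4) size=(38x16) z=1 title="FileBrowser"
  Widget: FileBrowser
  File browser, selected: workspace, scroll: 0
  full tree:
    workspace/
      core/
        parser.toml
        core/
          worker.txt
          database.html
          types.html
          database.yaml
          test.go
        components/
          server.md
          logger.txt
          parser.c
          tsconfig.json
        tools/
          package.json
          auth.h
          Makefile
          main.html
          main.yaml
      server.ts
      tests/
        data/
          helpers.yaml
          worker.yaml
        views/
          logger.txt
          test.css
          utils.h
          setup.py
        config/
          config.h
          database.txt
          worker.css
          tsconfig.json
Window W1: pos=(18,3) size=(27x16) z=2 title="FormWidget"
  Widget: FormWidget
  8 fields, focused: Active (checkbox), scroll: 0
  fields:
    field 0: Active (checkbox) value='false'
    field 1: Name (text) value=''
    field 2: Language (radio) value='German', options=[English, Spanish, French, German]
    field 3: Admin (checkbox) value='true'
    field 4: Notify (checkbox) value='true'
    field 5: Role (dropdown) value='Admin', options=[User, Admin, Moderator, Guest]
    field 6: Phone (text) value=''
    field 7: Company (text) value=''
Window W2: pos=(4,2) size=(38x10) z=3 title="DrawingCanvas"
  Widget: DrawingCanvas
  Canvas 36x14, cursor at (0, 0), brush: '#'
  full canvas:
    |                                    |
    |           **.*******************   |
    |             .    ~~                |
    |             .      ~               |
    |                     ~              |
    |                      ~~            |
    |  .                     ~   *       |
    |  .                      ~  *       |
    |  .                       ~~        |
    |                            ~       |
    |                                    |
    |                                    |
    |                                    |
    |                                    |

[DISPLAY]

                                             
                                             
━━━━━━━━━━━━━━━━━━━━━┓                       
                     ┃━━┓                    
─────────────────────┨  ┃                    
                     ┃──┨                    
******************   ┃  ┃                    
   ~~                ┃ ]┃                    
     ~               ┃sh┃                    
      ~              ┃  ┃                    
       ~~            ┃  ┃                    
━━━━━━━━━━━━━━━━━━━━━┛▼]┃                    
 Phone:      [         ]┃                    
 Company:    [         ]┃                    
                        ┃                    
                        ┃                    
                        ┃                    
                        ┃                    
━━━━━━━━━━━━━━━━━━━━━━━━┛                    
━━━━━━━━━━━━━━━━━━━┛                         
                                             


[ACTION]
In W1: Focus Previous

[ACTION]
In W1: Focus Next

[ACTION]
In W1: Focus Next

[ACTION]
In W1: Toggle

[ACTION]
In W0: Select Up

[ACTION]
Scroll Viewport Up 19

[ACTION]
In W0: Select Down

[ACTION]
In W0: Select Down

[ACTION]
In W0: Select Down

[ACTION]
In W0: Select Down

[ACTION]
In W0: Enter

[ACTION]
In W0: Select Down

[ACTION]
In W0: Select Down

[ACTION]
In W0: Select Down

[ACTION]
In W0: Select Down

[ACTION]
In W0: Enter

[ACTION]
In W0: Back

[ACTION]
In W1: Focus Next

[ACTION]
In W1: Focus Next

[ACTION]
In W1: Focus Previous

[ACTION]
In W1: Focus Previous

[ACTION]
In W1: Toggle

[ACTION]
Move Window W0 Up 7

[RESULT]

━━━━━━━━━━━━━━━━━━━┓                         
                   ┃                         
━━━━━━━━━━━━━━━━━━━━━┓                       
                     ┃━━┓                    
─────────────────────┨  ┃                    
                     ┃──┨                    
******************   ┃  ┃                    
   ~~                ┃ ]┃                    
     ~               ┃sh┃                    
      ~              ┃  ┃                    
       ~~            ┃  ┃                    
━━━━━━━━━━━━━━━━━━━━━┛▼]┃                    
 Phone:      [         ]┃                    
 Company:    [         ]┃                    
                        ┃                    
                        ┃                    
                        ┃                    
                        ┃                    
━━━━━━━━━━━━━━━━━━━━━━━━┛                    
                                             
                                             


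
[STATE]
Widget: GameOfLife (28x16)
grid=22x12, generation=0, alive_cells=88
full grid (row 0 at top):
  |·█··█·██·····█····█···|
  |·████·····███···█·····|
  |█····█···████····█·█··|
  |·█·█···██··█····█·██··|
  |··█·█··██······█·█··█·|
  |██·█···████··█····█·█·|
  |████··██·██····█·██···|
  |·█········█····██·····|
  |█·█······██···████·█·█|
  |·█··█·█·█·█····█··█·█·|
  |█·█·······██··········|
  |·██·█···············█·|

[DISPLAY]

Gen: 0                      
·█··█·██·····█····█···      
·████·····███···█·····      
█····█···████····█·█··      
·█·█···██··█····█·██··      
··█·█··██······█·█··█·      
██·█···████··█····█·█·      
████··██·██····█·██···      
·█········█····██·····      
█·█······██···████·█·█      
·█··█·█·█·█····█··█·█·      
█·█·······██··········      
·██·█···············█·      
                            
                            
                            


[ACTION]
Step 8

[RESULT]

Gen: 8                      
··█········█··██·█····      
·█·██······█··██·█····      
·█···██····█·█·····█·█      
··██·██·······███·█··█      
····█·██··············      
······██·······██···█·      
······██··███······██·      
···········█████·██·█·      
···········██████···██      
····················██      
·············█·█····█·      
···············█······      
                            
                            
                            


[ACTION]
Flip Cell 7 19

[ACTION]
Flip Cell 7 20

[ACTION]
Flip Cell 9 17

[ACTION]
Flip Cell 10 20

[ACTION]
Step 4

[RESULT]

Gen: 12                     
··███·········█···█···      
·█·█·········█····█···      
██···██····█·█········      
·██·██······██········      
··███·················      
···█··················      
·················█·█··      
·················█·█··      
···················█··      
····················█·      
······················      
······················      
                            
                            
                            


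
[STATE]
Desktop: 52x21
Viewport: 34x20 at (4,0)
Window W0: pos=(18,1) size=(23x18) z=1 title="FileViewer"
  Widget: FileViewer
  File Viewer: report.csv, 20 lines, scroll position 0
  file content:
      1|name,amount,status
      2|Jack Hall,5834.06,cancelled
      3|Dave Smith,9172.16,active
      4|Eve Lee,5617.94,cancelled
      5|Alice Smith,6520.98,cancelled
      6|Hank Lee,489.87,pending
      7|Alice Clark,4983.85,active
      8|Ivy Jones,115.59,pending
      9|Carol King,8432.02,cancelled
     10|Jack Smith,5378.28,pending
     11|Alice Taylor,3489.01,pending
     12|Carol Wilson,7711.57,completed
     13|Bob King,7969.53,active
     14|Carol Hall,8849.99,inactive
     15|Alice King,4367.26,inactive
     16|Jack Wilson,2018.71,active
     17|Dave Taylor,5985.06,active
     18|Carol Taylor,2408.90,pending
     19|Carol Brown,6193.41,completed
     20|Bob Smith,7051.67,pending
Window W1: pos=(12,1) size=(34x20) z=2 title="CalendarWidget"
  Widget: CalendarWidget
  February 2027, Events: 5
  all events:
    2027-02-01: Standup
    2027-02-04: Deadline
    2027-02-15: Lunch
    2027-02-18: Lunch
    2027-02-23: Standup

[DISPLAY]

                                  
        ┏━━━━━━━━━━━━━━━━━━━━━━━━━
        ┃ CalendarWidget          
        ┠─────────────────────────
        ┃         February 2027   
        ┃Mo Tu We Th Fr Sa Su     
        ┃ 1*  2  3  4*  5  6  7   
        ┃ 8  9 10 11 12 13 14     
        ┃15* 16 17 18* 19 20 21   
        ┃22 23* 24 25 26 27 28    
        ┃                         
        ┃                         
        ┃                         
        ┃                         
        ┃                         
        ┃                         
        ┃                         
        ┃                         
        ┃                         
        ┃                         


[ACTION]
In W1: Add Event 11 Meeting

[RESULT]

                                  
        ┏━━━━━━━━━━━━━━━━━━━━━━━━━
        ┃ CalendarWidget          
        ┠─────────────────────────
        ┃         February 2027   
        ┃Mo Tu We Th Fr Sa Su     
        ┃ 1*  2  3  4*  5  6  7   
        ┃ 8  9 10 11* 12 13 14    
        ┃15* 16 17 18* 19 20 21   
        ┃22 23* 24 25 26 27 28    
        ┃                         
        ┃                         
        ┃                         
        ┃                         
        ┃                         
        ┃                         
        ┃                         
        ┃                         
        ┃                         
        ┃                         


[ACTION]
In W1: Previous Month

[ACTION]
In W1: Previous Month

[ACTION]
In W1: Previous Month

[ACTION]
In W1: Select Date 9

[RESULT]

                                  
        ┏━━━━━━━━━━━━━━━━━━━━━━━━━
        ┃ CalendarWidget          
        ┠─────────────────────────
        ┃         November 2026   
        ┃Mo Tu We Th Fr Sa Su     
        ┃                   1     
        ┃ 2  3  4  5  6  7  8     
        ┃[ 9] 10 11 12 13 14 15   
        ┃16 17 18 19 20 21 22     
        ┃23 24 25 26 27 28 29     
        ┃30                       
        ┃                         
        ┃                         
        ┃                         
        ┃                         
        ┃                         
        ┃                         
        ┃                         
        ┃                         


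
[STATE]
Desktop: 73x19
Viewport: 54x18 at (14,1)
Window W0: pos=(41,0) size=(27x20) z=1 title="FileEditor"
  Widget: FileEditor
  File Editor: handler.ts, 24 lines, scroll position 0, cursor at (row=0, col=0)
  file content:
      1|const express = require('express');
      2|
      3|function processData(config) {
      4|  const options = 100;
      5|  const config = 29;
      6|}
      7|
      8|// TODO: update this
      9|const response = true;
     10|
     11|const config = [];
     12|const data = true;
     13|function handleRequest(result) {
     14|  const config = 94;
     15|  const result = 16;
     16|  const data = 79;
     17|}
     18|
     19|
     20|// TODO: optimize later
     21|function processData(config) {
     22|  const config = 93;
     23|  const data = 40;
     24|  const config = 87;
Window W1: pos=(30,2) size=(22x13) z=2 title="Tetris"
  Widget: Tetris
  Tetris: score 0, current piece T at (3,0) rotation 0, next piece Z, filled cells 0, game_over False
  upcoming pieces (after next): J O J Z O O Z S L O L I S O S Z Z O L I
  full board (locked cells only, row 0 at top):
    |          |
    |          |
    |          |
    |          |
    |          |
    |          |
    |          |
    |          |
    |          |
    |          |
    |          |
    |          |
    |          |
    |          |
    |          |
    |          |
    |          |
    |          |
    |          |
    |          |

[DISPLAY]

                           ┃ FileEditor              ┃
                ┏━━━━━━━━━━━━━━━━━━━━┓───────────────┨
                ┃ Tetris             ┃ess = require(▲┃
                ┠────────────────────┨              █┃
                ┃          │Next:    ┃rocessData(con░┃
                ┃          │▓▓       ┃tions = 100;  ░┃
                ┃          │ ▓▓      ┃nfig = 29;    ░┃
                ┃          │         ┃              ░┃
                ┃          │         ┃              ░┃
                ┃          │         ┃pdate this    ░┃
                ┃          │Score:   ┃onse = true;  ░┃
                ┃          │0        ┃              ░┃
                ┃          │         ┃ig = [];      ░┃
                ┗━━━━━━━━━━━━━━━━━━━━┛ = true;      ░┃
                           ┃function handleRequest(r░┃
                           ┃  const config = 94;    ░┃
                           ┃  const result = 16;    ░┃
                           ┃  const data = 79;      ▼┃


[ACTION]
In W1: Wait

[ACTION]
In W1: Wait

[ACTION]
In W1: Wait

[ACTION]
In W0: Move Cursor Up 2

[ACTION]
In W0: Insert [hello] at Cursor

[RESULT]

                           ┃ FileEditor              ┃
                ┏━━━━━━━━━━━━━━━━━━━━┓───────────────┨
                ┃ Tetris             ┃ express = req▲┃
                ┠────────────────────┨              █┃
                ┃          │Next:    ┃rocessData(con░┃
                ┃          │▓▓       ┃tions = 100;  ░┃
                ┃          │ ▓▓      ┃nfig = 29;    ░┃
                ┃          │         ┃              ░┃
                ┃          │         ┃              ░┃
                ┃          │         ┃pdate this    ░┃
                ┃          │Score:   ┃onse = true;  ░┃
                ┃          │0        ┃              ░┃
                ┃          │         ┃ig = [];      ░┃
                ┗━━━━━━━━━━━━━━━━━━━━┛ = true;      ░┃
                           ┃function handleRequest(r░┃
                           ┃  const config = 94;    ░┃
                           ┃  const result = 16;    ░┃
                           ┃  const data = 79;      ▼┃


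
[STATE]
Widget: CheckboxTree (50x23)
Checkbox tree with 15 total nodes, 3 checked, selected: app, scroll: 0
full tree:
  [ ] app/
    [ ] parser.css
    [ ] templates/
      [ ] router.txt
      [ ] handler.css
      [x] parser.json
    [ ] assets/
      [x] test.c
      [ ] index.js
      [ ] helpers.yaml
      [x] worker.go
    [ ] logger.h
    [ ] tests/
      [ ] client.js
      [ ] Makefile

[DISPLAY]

>[-] app/                                         
   [ ] parser.css                                 
   [-] templates/                                 
     [ ] router.txt                               
     [ ] handler.css                              
     [x] parser.json                              
   [-] assets/                                    
     [x] test.c                                   
     [ ] index.js                                 
     [ ] helpers.yaml                             
     [x] worker.go                                
   [ ] logger.h                                   
   [ ] tests/                                     
     [ ] client.js                                
     [ ] Makefile                                 
                                                  
                                                  
                                                  
                                                  
                                                  
                                                  
                                                  
                                                  


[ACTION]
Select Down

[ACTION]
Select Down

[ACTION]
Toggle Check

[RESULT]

 [-] app/                                         
   [ ] parser.css                                 
>  [x] templates/                                 
     [x] router.txt                               
     [x] handler.css                              
     [x] parser.json                              
   [-] assets/                                    
     [x] test.c                                   
     [ ] index.js                                 
     [ ] helpers.yaml                             
     [x] worker.go                                
   [ ] logger.h                                   
   [ ] tests/                                     
     [ ] client.js                                
     [ ] Makefile                                 
                                                  
                                                  
                                                  
                                                  
                                                  
                                                  
                                                  
                                                  


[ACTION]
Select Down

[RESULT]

 [-] app/                                         
   [ ] parser.css                                 
   [x] templates/                                 
>    [x] router.txt                               
     [x] handler.css                              
     [x] parser.json                              
   [-] assets/                                    
     [x] test.c                                   
     [ ] index.js                                 
     [ ] helpers.yaml                             
     [x] worker.go                                
   [ ] logger.h                                   
   [ ] tests/                                     
     [ ] client.js                                
     [ ] Makefile                                 
                                                  
                                                  
                                                  
                                                  
                                                  
                                                  
                                                  
                                                  


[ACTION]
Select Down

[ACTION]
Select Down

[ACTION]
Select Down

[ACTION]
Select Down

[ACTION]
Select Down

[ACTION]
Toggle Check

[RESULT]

 [-] app/                                         
   [ ] parser.css                                 
   [x] templates/                                 
     [x] router.txt                               
     [x] handler.css                              
     [x] parser.json                              
   [-] assets/                                    
     [x] test.c                                   
>    [x] index.js                                 
     [ ] helpers.yaml                             
     [x] worker.go                                
   [ ] logger.h                                   
   [ ] tests/                                     
     [ ] client.js                                
     [ ] Makefile                                 
                                                  
                                                  
                                                  
                                                  
                                                  
                                                  
                                                  
                                                  


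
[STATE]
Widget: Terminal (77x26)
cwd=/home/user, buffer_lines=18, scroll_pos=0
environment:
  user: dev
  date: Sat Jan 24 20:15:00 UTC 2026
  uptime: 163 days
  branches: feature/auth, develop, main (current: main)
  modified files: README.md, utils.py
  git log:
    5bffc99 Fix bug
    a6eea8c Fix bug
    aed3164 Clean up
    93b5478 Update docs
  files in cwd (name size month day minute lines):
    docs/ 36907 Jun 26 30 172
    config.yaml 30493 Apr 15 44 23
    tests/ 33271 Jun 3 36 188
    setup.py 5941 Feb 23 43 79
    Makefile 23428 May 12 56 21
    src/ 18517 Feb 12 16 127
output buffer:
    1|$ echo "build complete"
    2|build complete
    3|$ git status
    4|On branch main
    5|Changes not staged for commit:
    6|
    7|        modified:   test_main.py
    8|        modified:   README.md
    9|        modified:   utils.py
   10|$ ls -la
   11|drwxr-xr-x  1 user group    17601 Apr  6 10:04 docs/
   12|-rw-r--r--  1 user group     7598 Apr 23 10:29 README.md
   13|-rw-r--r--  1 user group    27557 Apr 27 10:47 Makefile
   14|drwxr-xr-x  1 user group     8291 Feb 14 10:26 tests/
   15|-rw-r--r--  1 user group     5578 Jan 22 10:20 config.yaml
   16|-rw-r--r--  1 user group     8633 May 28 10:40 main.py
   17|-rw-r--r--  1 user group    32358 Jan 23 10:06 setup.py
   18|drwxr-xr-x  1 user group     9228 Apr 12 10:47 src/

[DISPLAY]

$ echo "build complete"                                                      
build complete                                                               
$ git status                                                                 
On branch main                                                               
Changes not staged for commit:                                               
                                                                             
        modified:   test_main.py                                             
        modified:   README.md                                                
        modified:   utils.py                                                 
$ ls -la                                                                     
drwxr-xr-x  1 user group    17601 Apr  6 10:04 docs/                         
-rw-r--r--  1 user group     7598 Apr 23 10:29 README.md                     
-rw-r--r--  1 user group    27557 Apr 27 10:47 Makefile                      
drwxr-xr-x  1 user group     8291 Feb 14 10:26 tests/                        
-rw-r--r--  1 user group     5578 Jan 22 10:20 config.yaml                   
-rw-r--r--  1 user group     8633 May 28 10:40 main.py                       
-rw-r--r--  1 user group    32358 Jan 23 10:06 setup.py                      
drwxr-xr-x  1 user group     9228 Apr 12 10:47 src/                          
$ █                                                                          
                                                                             
                                                                             
                                                                             
                                                                             
                                                                             
                                                                             
                                                                             


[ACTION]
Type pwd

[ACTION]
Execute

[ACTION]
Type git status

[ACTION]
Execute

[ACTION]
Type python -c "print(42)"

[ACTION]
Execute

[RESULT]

On branch main                                                               
Changes not staged for commit:                                               
                                                                             
        modified:   test_main.py                                             
        modified:   README.md                                                
        modified:   utils.py                                                 
$ ls -la                                                                     
drwxr-xr-x  1 user group    17601 Apr  6 10:04 docs/                         
-rw-r--r--  1 user group     7598 Apr 23 10:29 README.md                     
-rw-r--r--  1 user group    27557 Apr 27 10:47 Makefile                      
drwxr-xr-x  1 user group     8291 Feb 14 10:26 tests/                        
-rw-r--r--  1 user group     5578 Jan 22 10:20 config.yaml                   
-rw-r--r--  1 user group     8633 May 28 10:40 main.py                       
-rw-r--r--  1 user group    32358 Jan 23 10:06 setup.py                      
drwxr-xr-x  1 user group     9228 Apr 12 10:47 src/                          
$ pwd                                                                        
/home/user                                                                   
$ git status                                                                 
On branch main                                                               
Changes not staged for commit:                                               
                                                                             
        modified:   README.md                                                
        modified:   utils.py                                                 
$ python -c "print(42)"                                                      
42                                                                           
$ █                                                                          
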